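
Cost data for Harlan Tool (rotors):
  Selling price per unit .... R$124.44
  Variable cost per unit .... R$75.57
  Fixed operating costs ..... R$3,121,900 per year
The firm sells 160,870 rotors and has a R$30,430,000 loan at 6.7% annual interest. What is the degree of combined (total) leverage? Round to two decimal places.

Total contribution margin = 160,870 × R$48.87 = R$7,861,716.90.
Subtracting fixed costs: EBIT = R$7,861,716.90 − R$3,121,900 = R$4,739,816.90. Interest = R$2,038,810.00.
DOL = R$7,861,716.90 ÷ R$4,739,816.90 = 1.6587; DFL = R$4,739,816.90 ÷ R$2,701,006.90 = 1.7548.
DCL = DOL × DFL = 1.6587 × 1.7548 = 2.9107.

2.91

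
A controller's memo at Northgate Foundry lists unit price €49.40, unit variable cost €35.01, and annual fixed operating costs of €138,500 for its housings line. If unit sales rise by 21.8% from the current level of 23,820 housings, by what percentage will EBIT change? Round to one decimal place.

+36.6%

At 23,820 units, contribution = 23,820 × €14.39 = €342,769.80.
EBIT = €342,769.80 − €138,500 = €204,269.80.
Degree of operating leverage = €342,769.80 / €204,269.80 = 1.6780.
Operating income changes by 1.6780 × +21.8% = +36.6%.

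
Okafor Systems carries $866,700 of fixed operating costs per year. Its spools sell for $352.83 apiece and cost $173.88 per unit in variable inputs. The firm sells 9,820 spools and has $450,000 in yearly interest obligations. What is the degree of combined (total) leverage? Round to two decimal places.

Contribution at this volume is 9,820 × $178.95 = $1,757,289.00.
Operating income = contribution − fixed costs = $1,757,289.00 − $866,700 = $890,589.00. Interest = $450,000.00, so EBIT − I = $440,589.00.
Degree of total leverage = total CM / (EBIT − interest) = $1,757,289.00 / $440,589.00 = 3.9885.

3.99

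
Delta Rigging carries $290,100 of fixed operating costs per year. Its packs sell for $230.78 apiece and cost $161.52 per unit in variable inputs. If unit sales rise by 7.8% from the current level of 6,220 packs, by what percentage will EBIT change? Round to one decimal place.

+23.9%

Total contribution margin = 6,220 × $69.26 = $430,797.20.
EBIT = $430,797.20 − $290,100 = $140,697.20.
Degree of operating leverage = $430,797.20 / $140,697.20 = 3.0619.
%ΔEBIT = DOL × %ΔSales = 3.0619 × +7.8% = +23.9%.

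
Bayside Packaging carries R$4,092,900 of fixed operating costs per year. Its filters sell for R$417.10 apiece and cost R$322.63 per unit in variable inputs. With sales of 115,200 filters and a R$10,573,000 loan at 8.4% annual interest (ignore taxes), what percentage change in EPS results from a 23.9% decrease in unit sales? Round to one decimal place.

At 115,200 units, contribution = 115,200 × R$94.47 = R$10,882,944.00.
EBIT = R$10,882,944.00 − R$4,092,900 = R$6,790,044.00.
Interest = R$888,132.00, so EBIT − I = R$5,901,912.00.
DCL = total CM / (EBIT − I) = R$10,882,944.00 / R$5,901,912.00 = 1.8440.
%ΔEPS = DCL × %ΔSales = 1.8440 × -23.9% = -44.1%.

-44.1%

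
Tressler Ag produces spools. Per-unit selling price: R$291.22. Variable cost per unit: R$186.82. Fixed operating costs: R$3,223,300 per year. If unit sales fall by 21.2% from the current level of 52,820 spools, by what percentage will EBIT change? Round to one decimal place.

-51.0%

At 52,820 units, contribution = 52,820 × R$104.40 = R$5,514,408.00.
EBIT = R$5,514,408.00 − R$3,223,300 = R$2,291,108.00.
DOL = contribution ÷ EBIT = R$5,514,408.00 ÷ R$2,291,108.00 = 2.4069.
So EBIT moves 2.4069 × (-21.2%) = -51.0%.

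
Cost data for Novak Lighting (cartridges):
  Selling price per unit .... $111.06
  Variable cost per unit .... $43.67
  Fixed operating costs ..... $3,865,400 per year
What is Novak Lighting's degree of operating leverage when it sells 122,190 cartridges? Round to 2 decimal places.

Contribution at this volume is 122,190 × $67.39 = $8,234,384.10.
Operating income = contribution − fixed costs = $8,234,384.10 − $3,865,400 = $4,368,984.10.
DOL = contribution ÷ EBIT = $8,234,384.10 ÷ $4,368,984.10 = 1.8847.

1.88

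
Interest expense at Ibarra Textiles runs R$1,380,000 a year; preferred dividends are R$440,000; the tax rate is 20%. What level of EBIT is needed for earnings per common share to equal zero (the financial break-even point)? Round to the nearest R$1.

Preferred dividends are paid after tax, so their pre-tax equivalent is R$440,000 ÷ (1 − 0.20) = R$550,000.00.
EPS = 0 when EBIT covers interest plus the pre-tax preferred burden: R$1,380,000 + R$550,000.00 = R$1,930,000.00.

R$1,930,000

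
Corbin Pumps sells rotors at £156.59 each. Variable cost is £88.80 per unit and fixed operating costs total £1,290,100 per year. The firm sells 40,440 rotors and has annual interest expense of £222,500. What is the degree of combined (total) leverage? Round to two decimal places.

Total contribution margin = 40,440 × £67.79 = £2,741,427.60.
EBIT = £2,741,427.60 − £1,290,100 = £1,451,327.60. Interest = £222,500.00.
DOL = £2,741,427.60 ÷ £1,451,327.60 = 1.8889; DFL = £1,451,327.60 ÷ £1,228,827.60 = 1.1811.
DCL = DOL × DFL = 1.8889 × 1.1811 = 2.2310.

2.23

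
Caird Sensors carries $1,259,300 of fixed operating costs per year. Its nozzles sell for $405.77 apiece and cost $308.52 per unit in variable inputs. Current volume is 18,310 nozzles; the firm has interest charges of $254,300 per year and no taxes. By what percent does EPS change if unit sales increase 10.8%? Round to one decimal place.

Contribution at this volume is 18,310 × $97.25 = $1,780,647.50.
Subtracting fixed costs: EBIT = $1,780,647.50 − $1,259,300 = $521,347.50.
Interest = $254,300.00, so EBIT − I = $267,047.50.
Degree of combined leverage = contribution ÷ (EBIT − I) = $1,780,647.50 ÷ $267,047.50 = 6.6679.
EPS therefore changes by 6.6679 × (+10.8%) = +72.0%.

+72.0%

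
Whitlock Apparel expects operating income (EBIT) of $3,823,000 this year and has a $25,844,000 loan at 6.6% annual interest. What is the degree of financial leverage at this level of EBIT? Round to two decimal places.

1.81

Interest = $1,705,704.00.
DFL = EBIT ÷ (EBIT − I) = $3,823,000 ÷ ($3,823,000 − $1,705,704.00) = $3,823,000 ÷ $2,117,296.00 = 1.8056.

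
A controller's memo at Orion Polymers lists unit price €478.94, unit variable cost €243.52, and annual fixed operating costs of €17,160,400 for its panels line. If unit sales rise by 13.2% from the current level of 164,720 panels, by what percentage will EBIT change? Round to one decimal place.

+23.7%

Total contribution margin = 164,720 × €235.42 = €38,778,382.40.
EBIT = €38,778,382.40 − €17,160,400 = €21,617,982.40.
So DOL = total CM / EBIT = €38,778,382.40 / €21,617,982.40 = 1.7938.
So EBIT moves 1.7938 × (+13.2%) = +23.7%.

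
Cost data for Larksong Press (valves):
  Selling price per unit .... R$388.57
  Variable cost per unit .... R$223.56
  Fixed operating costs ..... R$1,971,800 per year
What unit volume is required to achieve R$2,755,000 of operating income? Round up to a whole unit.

Contribution margin per unit = R$388.57 − R$223.56 = R$165.01.
Need Q such that Q × R$165.01 − R$1,971,800 = R$2,755,000, i.e. Q = R$4,726,800 / R$165.01 = 28,645.54 → 28,646.

28,646 valves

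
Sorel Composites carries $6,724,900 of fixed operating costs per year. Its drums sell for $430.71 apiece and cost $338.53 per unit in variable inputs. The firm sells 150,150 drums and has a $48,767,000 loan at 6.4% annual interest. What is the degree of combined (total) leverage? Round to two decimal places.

3.46

At 150,150 units, contribution = 150,150 × $92.18 = $13,840,827.00.
Operating income = contribution − fixed costs = $13,840,827.00 − $6,724,900 = $7,115,927.00. Interest = $3,121,088.00.
DOL = $13,840,827.00 ÷ $7,115,927.00 = 1.9450; DFL = $7,115,927.00 ÷ $3,994,839.00 = 1.7813.
Combined leverage = 1.9450 × 1.7813 = 3.4646.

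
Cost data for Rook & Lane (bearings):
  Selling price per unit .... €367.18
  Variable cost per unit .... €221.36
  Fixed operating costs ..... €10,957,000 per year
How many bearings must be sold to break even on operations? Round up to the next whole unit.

75,141 bearings

Each unit contributes €367.18 − €221.36 = €145.82.
Break-even Q = €10,957,000 / €145.82 = 75,140.58 → 75,141 bearings.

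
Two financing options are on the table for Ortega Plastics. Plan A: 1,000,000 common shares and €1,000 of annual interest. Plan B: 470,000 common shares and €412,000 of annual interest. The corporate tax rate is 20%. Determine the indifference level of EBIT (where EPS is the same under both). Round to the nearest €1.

At indifference, (EBIT − 1,000)(1 − t)/1,000,000 = (EBIT − 412,000)(1 − t)/470,000.
Cancelling (1 − t) and cross-multiplying: 470,000·(EBIT − 1,000) = 1,000,000·(EBIT − 412,000).
EBIT × (1,000,000 − 470,000) = 412,000 × 1,000,000 − 1,000 × 470,000 = 411,530,000,000, so EBIT = 411,530,000,000 ÷ 530,000 = 776,471.70.

€776,472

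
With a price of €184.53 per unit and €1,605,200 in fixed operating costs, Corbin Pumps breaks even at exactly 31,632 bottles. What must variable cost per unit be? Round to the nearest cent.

At break-even, FC = Q × (P − VC), so P − VC = €1,605,200 ÷ 31,632 = €50.7461.
Hence VC = price − CM = €184.53 − €50.7461 = €133.78.

€133.78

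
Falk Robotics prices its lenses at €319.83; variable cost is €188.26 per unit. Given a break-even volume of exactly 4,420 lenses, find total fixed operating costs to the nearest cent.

Each unit contributes €319.83 − €188.26 = €131.57.
Fixed costs = break-even units × CM = 4,420 × €131.57 = €581,539.40.

€581,539.40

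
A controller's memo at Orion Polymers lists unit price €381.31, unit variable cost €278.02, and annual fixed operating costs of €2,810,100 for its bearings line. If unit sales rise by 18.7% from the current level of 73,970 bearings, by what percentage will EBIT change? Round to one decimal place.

Contribution at this volume is 73,970 × €103.29 = €7,640,361.30.
Subtracting fixed costs: EBIT = €7,640,361.30 − €2,810,100 = €4,830,261.30.
Degree of operating leverage = €7,640,361.30 / €4,830,261.30 = 1.5818.
So EBIT moves 1.5818 × (+18.7%) = +29.6%.

+29.6%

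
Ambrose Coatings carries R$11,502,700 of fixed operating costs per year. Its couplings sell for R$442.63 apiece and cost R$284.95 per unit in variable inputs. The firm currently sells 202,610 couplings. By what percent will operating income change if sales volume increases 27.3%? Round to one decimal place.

+42.7%

At 202,610 units, contribution = 202,610 × R$157.68 = R$31,947,544.80.
Subtracting fixed costs: EBIT = R$31,947,544.80 − R$11,502,700 = R$20,444,844.80.
So DOL = total CM / EBIT = R$31,947,544.80 / R$20,444,844.80 = 1.5626.
So EBIT moves 1.5626 × (+27.3%) = +42.7%.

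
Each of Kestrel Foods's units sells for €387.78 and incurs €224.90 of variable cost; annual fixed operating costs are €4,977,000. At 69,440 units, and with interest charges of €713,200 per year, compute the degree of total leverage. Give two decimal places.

Total contribution margin = 69,440 × €162.88 = €11,310,387.20.
Operating income = contribution − fixed costs = €11,310,387.20 − €4,977,000 = €6,333,387.20. Interest = €713,200.00.
DOL = €11,310,387.20 ÷ €6,333,387.20 = 1.7858; DFL = €6,333,387.20 ÷ €5,620,187.20 = 1.1269.
DCL = DOL × DFL = 1.7858 × 1.1269 = 2.0124.

2.01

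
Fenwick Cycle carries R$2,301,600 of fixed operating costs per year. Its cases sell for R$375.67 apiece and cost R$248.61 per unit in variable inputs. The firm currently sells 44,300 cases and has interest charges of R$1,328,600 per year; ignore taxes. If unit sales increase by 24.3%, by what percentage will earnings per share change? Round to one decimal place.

+68.4%

At 44,300 units, contribution = 44,300 × R$127.06 = R$5,628,758.00.
EBIT = R$5,628,758.00 − R$2,301,600 = R$3,327,158.00.
After interest of R$1,328,600.00, pre-tax earnings = R$1,998,558.00.
Degree of combined leverage = contribution ÷ (EBIT − I) = R$5,628,758.00 ÷ R$1,998,558.00 = 2.8164.
%ΔEPS = DCL × %ΔSales = 2.8164 × +24.3% = +68.4%.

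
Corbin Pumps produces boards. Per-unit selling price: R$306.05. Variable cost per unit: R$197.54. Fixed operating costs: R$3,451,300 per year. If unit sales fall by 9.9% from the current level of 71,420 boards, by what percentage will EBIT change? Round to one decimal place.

Contribution at this volume is 71,420 × R$108.51 = R$7,749,784.20.
Operating income = contribution − fixed costs = R$7,749,784.20 − R$3,451,300 = R$4,298,484.20.
So DOL = total CM / EBIT = R$7,749,784.20 / R$4,298,484.20 = 1.8029.
Operating income changes by 1.8029 × -9.9% = -17.8%.

-17.8%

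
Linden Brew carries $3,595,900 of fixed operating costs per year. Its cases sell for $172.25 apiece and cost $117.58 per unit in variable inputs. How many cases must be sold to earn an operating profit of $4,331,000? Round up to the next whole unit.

144,996 cases

Contribution margin per unit = $172.25 − $117.58 = $54.67.
Units = (FC + target) / CM = ($3,595,900 + $4,331,000) / $54.67 = 144,995.43, so 144,996 cases.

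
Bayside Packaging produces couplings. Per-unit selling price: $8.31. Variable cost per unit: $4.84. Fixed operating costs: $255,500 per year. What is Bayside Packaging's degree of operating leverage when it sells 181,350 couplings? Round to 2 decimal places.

1.68

Total contribution margin = 181,350 × $3.47 = $629,284.50.
Subtracting fixed costs: EBIT = $629,284.50 − $255,500 = $373,784.50.
DOL = contribution ÷ EBIT = $629,284.50 ÷ $373,784.50 = 1.6835.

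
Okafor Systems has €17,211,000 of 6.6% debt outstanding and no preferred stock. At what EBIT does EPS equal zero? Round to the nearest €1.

Annual interest = 6.6% × €17,211,000 = €1,135,926.00.
Without preferred stock the financial break-even is simply EBIT = interest = €1,135,926.00.

€1,135,926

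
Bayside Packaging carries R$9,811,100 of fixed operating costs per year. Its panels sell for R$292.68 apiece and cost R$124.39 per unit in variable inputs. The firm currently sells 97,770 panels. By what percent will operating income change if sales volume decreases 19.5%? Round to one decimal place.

-48.3%

At 97,770 units, contribution = 97,770 × R$168.29 = R$16,453,713.30.
Operating income = contribution − fixed costs = R$16,453,713.30 − R$9,811,100 = R$6,642,613.30.
So DOL = total CM / EBIT = R$16,453,713.30 / R$6,642,613.30 = 2.4770.
Operating income changes by 2.4770 × -19.5% = -48.3%.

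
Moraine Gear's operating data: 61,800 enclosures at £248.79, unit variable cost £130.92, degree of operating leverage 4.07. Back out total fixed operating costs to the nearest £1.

£5,494,595

At 61,800 units, contribution = 61,800 × £117.87 = £7,284,366.00.
DOL = contribution / EBIT, so EBIT = £7,284,366.00 / 4.07 = £1,789,770.52.
And FC = contribution − EBIT = £7,284,366.00 − £1,789,770.52 = £5,494,595.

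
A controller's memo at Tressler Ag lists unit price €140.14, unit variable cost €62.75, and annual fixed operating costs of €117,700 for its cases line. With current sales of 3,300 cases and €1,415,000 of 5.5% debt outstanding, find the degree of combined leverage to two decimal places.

4.27

Contribution at this volume is 3,300 × €77.39 = €255,387.00.
Operating income = contribution − fixed costs = €255,387.00 − €117,700 = €137,687.00. Interest = €77,825.00.
DOL = €255,387.00 ÷ €137,687.00 = 1.8548; DFL = €137,687.00 ÷ €59,862.00 = 2.3001.
Combined leverage = 1.8548 × 2.3001 = 4.2662.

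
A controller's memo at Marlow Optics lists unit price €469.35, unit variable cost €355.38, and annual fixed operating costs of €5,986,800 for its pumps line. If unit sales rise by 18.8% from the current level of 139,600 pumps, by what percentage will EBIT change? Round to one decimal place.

+30.1%

Contribution at this volume is 139,600 × €113.97 = €15,910,212.00.
Operating income = contribution − fixed costs = €15,910,212.00 − €5,986,800 = €9,923,412.00.
So DOL = total CM / EBIT = €15,910,212.00 / €9,923,412.00 = 1.6033.
%ΔEBIT = DOL × %ΔSales = 1.6033 × +18.8% = +30.1%.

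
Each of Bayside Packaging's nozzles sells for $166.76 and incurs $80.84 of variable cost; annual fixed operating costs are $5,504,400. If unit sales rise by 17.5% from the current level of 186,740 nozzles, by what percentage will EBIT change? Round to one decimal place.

+26.6%

At 186,740 units, contribution = 186,740 × $85.92 = $16,044,700.80.
Subtracting fixed costs: EBIT = $16,044,700.80 − $5,504,400 = $10,540,300.80.
Degree of operating leverage = $16,044,700.80 / $10,540,300.80 = 1.5222.
%ΔEBIT = DOL × %ΔSales = 1.5222 × +17.5% = +26.6%.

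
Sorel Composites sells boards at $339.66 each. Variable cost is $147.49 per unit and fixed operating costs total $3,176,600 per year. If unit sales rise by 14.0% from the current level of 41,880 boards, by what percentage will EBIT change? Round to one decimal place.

+23.1%

At 41,880 units, contribution = 41,880 × $192.17 = $8,048,079.60.
Operating income = contribution − fixed costs = $8,048,079.60 − $3,176,600 = $4,871,479.60.
DOL = contribution ÷ EBIT = $8,048,079.60 ÷ $4,871,479.60 = 1.6521.
Operating income changes by 1.6521 × +14.0% = +23.1%.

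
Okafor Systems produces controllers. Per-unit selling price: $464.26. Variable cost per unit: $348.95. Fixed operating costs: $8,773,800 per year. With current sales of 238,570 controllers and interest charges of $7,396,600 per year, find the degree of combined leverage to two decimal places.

2.43

Contribution at this volume is 238,570 × $115.31 = $27,509,506.70.
EBIT = $27,509,506.70 − $8,773,800 = $18,735,706.70. Interest = $7,396,600.00, so EBIT − I = $11,339,106.70.
DCL = contribution ÷ (EBIT − I) = $27,509,506.70 ÷ $11,339,106.70 = 2.4261.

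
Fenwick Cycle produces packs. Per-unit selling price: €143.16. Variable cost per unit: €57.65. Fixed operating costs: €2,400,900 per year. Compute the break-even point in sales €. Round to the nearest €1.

Contribution margin per unit = €143.16 − €57.65 = €85.51, a CM ratio of €85.51 ÷ €143.16 = 0.5973.
Break-even sales = FC ÷ CM ratio = €2,400,900 × €143.16 / €85.51 = €4,019,563.

€4,019,563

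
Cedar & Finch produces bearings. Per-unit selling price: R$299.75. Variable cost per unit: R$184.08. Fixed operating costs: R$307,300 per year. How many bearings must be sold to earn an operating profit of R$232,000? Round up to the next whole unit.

4,663 bearings

Contribution margin per unit = R$299.75 − R$184.08 = R$115.67.
Units = (FC + target) / CM = (R$307,300 + R$232,000) / R$115.67 = 4,662.40, so 4,663 bearings.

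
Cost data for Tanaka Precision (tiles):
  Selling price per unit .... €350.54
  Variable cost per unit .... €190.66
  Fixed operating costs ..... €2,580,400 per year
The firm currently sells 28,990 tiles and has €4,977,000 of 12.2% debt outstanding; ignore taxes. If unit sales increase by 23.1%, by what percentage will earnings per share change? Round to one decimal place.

+74.0%

Contribution at this volume is 28,990 × €159.88 = €4,634,921.20.
Operating income = contribution − fixed costs = €4,634,921.20 − €2,580,400 = €2,054,521.20.
Interest = €607,194.00, so EBIT − I = €1,447,327.20.
DCL = total CM / (EBIT − I) = €4,634,921.20 / €1,447,327.20 = 3.2024.
%ΔEPS = DCL × %ΔSales = 3.2024 × +23.1% = +74.0%.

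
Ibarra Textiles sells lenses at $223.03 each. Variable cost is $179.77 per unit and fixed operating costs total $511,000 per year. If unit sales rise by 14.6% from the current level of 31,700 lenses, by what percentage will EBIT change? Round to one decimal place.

Total contribution margin = 31,700 × $43.26 = $1,371,342.00.
Subtracting fixed costs: EBIT = $1,371,342.00 − $511,000 = $860,342.00.
So DOL = total CM / EBIT = $1,371,342.00 / $860,342.00 = 1.5939.
%ΔEBIT = DOL × %ΔSales = 1.5939 × +14.6% = +23.3%.

+23.3%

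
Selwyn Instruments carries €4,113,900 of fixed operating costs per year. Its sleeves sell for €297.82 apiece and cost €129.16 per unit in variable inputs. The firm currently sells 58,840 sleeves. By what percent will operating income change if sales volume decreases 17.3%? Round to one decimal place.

Total contribution margin = 58,840 × €168.66 = €9,923,954.40.
Subtracting fixed costs: EBIT = €9,923,954.40 − €4,113,900 = €5,810,054.40.
DOL = contribution ÷ EBIT = €9,923,954.40 ÷ €5,810,054.40 = 1.7081.
Operating income changes by 1.7081 × -17.3% = -29.5%.

-29.5%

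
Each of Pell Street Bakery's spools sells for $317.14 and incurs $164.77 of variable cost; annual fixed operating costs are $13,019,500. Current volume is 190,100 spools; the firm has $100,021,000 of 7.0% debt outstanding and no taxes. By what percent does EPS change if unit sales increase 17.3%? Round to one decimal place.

+56.0%

Total contribution margin = 190,100 × $152.37 = $28,965,537.00.
Subtracting fixed costs: EBIT = $28,965,537.00 − $13,019,500 = $15,946,037.00.
Interest = $7,001,470.00, so EBIT − I = $8,944,567.00.
DCL = total CM / (EBIT − I) = $28,965,537.00 / $8,944,567.00 = 3.2383.
EPS therefore changes by 3.2383 × (+17.3%) = +56.0%.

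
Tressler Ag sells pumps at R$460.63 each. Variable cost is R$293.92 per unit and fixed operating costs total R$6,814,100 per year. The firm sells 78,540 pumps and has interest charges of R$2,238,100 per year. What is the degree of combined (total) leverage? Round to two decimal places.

At 78,540 units, contribution = 78,540 × R$166.71 = R$13,093,403.40.
Subtracting fixed costs: EBIT = R$13,093,403.40 − R$6,814,100 = R$6,279,303.40. Interest = R$2,238,100.00, so EBIT − I = R$4,041,203.40.
Degree of total leverage = total CM / (EBIT − interest) = R$13,093,403.40 / R$4,041,203.40 = 3.2400.

3.24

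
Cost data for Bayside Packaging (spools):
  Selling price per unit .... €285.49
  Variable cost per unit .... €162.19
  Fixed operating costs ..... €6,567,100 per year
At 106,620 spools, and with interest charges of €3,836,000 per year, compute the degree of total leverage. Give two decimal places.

4.79

At 106,620 units, contribution = 106,620 × €123.30 = €13,146,246.00.
EBIT = €13,146,246.00 − €6,567,100 = €6,579,146.00. Interest = €3,836,000.00.
DOL = €13,146,246.00 ÷ €6,579,146.00 = 1.9982; DFL = €6,579,146.00 ÷ €2,743,146.00 = 2.3984.
Combined leverage = 1.9982 × 2.3984 = 4.7925.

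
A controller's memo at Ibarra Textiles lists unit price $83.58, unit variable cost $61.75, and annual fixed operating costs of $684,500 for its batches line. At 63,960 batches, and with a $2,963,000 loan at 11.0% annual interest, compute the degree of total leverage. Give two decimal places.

3.62

Total contribution margin = 63,960 × $21.83 = $1,396,246.80.
Subtracting fixed costs: EBIT = $1,396,246.80 − $684,500 = $711,746.80. Interest = $325,930.00.
DOL = $1,396,246.80 ÷ $711,746.80 = 1.9617; DFL = $711,746.80 ÷ $385,816.80 = 1.8448.
Combined leverage = 1.9617 × 1.8448 = 3.6189.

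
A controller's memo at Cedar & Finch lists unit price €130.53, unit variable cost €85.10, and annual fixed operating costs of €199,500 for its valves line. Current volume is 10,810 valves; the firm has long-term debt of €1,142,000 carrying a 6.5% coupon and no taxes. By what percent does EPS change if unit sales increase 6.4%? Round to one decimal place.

+14.5%

Contribution at this volume is 10,810 × €45.43 = €491,098.30.
Subtracting fixed costs: EBIT = €491,098.30 − €199,500 = €291,598.30.
Interest = €74,230.00, so EBIT − I = €217,368.30.
DCL = total CM / (EBIT − I) = €491,098.30 / €217,368.30 = 2.2593.
%ΔEPS = DCL × %ΔSales = 2.2593 × +6.4% = +14.5%.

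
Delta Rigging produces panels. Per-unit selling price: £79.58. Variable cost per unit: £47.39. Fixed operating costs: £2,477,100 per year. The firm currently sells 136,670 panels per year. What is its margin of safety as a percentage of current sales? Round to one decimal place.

Unit CM = price − variable cost = £79.58 − £47.39 = £32.19. Break-even units = £2,477,100 ÷ £32.19 = 76,952.47; break-even revenue = 76,952.47 × £79.58 = £6,123,877.54.
Current sales = 136,670 × £79.58 = £10,876,198.60.
Margin of safety = (£10,876,198.60 − £6,123,877.54) ÷ £10,876,198.60 = 43.7%.

43.7%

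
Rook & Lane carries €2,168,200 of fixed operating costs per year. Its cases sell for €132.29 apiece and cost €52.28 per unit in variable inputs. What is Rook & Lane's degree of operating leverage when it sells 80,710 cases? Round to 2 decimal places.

1.51

Contribution at this volume is 80,710 × €80.01 = €6,457,607.10.
EBIT = €6,457,607.10 − €2,168,200 = €4,289,407.10.
So DOL = total CM / EBIT = €6,457,607.10 / €4,289,407.10 = 1.5055.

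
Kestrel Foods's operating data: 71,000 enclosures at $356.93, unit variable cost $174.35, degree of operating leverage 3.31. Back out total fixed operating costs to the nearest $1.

Contribution at this volume is 71,000 × $182.58 = $12,963,180.00.
DOL = contribution / EBIT, so EBIT = $12,963,180.00 / 3.31 = $3,916,368.58.
Fixed costs = CM − EBIT = $12,963,180.00 − $3,916,368.58 = $9,046,811.

$9,046,811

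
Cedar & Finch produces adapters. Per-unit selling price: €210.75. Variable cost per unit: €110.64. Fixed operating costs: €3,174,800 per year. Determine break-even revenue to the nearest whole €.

CM per unit = €210.75 − €110.64 = €100.11; CM ratio = €100.11 / €210.75 = 0.4750.
Break-even sales = FC ÷ CM ratio = €3,174,800 × €210.75 / €100.11 = €6,683,539.

€6,683,539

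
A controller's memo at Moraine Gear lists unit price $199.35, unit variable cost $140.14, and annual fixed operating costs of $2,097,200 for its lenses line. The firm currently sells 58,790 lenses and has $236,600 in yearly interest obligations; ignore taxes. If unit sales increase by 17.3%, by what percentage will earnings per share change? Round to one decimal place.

Total contribution margin = 58,790 × $59.21 = $3,480,955.90.
Operating income = contribution − fixed costs = $3,480,955.90 − $2,097,200 = $1,383,755.90.
After interest of $236,600.00, pre-tax earnings = $1,147,155.90.
Degree of combined leverage = contribution ÷ (EBIT − I) = $3,480,955.90 ÷ $1,147,155.90 = 3.0344.
EPS therefore changes by 3.0344 × (+17.3%) = +52.5%.

+52.5%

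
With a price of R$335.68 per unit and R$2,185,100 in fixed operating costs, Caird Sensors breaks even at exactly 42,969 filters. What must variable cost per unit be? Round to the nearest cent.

R$284.83

At break-even, FC = Q × (P − VC), so P − VC = R$2,185,100 ÷ 42,969 = R$50.8529.
Hence VC = price − CM = R$335.68 − R$50.8529 = R$284.83.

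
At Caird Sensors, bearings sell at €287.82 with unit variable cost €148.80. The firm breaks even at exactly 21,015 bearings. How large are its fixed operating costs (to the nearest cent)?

Each unit contributes €287.82 − €148.80 = €139.02.
Fixed costs = break-even units × CM = 21,015 × €139.02 = €2,921,505.30.

€2,921,505.30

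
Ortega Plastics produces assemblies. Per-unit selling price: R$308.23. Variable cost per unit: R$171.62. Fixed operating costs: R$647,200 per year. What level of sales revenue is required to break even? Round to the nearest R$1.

Contribution margin per unit = R$308.23 − R$171.62 = R$136.61, a CM ratio of R$136.61 ÷ R$308.23 = 0.4432.
Break-even revenue = fixed costs × price ÷ CM = R$647,200 × R$308.23 ÷ R$136.61 = R$1,460,262.

R$1,460,262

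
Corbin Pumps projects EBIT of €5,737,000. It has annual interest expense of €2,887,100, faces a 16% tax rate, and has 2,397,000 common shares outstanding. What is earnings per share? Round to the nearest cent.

€1.00

Interest = €2,887,100.00, so EBT = €5,737,000 − €2,887,100.00 = €2,849,900.00.
Net income = €2,849,900.00 × (1 − 0.16) = €2,393,916.00.
Per share: €2,393,916.00 / 2,397,000 shares = €1.00.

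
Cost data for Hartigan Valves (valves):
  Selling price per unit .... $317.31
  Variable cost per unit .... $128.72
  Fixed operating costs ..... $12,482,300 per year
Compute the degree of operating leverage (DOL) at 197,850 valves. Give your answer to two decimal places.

Total contribution margin = 197,850 × $188.59 = $37,312,531.50.
Operating income = contribution − fixed costs = $37,312,531.50 − $12,482,300 = $24,830,231.50.
So DOL = total CM / EBIT = $37,312,531.50 / $24,830,231.50 = 1.5027.

1.50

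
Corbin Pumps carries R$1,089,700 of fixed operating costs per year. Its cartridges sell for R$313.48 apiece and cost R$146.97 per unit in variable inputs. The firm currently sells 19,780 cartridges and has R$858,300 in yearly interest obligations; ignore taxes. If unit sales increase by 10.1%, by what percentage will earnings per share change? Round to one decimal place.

+24.7%

Total contribution margin = 19,780 × R$166.51 = R$3,293,567.80.
Subtracting fixed costs: EBIT = R$3,293,567.80 − R$1,089,700 = R$2,203,867.80.
After interest of R$858,300.00, pre-tax earnings = R$1,345,567.80.
Degree of combined leverage = contribution ÷ (EBIT − I) = R$3,293,567.80 ÷ R$1,345,567.80 = 2.4477.
EPS therefore changes by 2.4477 × (+10.1%) = +24.7%.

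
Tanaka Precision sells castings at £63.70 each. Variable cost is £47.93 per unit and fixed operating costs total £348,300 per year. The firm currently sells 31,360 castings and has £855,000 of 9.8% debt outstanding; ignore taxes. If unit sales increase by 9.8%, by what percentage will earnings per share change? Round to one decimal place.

At 31,360 units, contribution = 31,360 × £15.77 = £494,547.20.
Subtracting fixed costs: EBIT = £494,547.20 − £348,300 = £146,247.20.
After interest of £83,790.00, pre-tax earnings = £62,457.20.
DCL = total CM / (EBIT − I) = £494,547.20 / £62,457.20 = 7.9182.
EPS therefore changes by 7.9182 × (+9.8%) = +77.6%.

+77.6%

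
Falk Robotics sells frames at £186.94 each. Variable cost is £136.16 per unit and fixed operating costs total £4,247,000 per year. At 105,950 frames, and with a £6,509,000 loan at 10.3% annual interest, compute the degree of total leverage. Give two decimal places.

Contribution at this volume is 105,950 × £50.78 = £5,380,141.00.
EBIT = £5,380,141.00 − £4,247,000 = £1,133,141.00. Interest = £670,427.00.
DOL = £5,380,141.00 ÷ £1,133,141.00 = 4.7480; DFL = £1,133,141.00 ÷ £462,714.00 = 2.4489.
Combined leverage = 4.7480 × 2.4489 = 11.6274.

11.63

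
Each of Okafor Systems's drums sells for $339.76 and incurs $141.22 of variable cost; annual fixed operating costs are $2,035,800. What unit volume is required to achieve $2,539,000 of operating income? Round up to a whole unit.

23,043 drums

Unit CM = price − variable cost = $339.76 − $141.22 = $198.54.
Need Q such that Q × $198.54 − $2,035,800 = $2,539,000, i.e. Q = $4,574,800 / $198.54 = 23,042.21 → 23,043.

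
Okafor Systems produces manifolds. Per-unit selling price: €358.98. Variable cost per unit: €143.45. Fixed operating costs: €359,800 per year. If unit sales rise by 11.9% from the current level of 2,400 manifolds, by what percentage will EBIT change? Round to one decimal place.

+39.1%

Total contribution margin = 2,400 × €215.53 = €517,272.00.
Operating income = contribution − fixed costs = €517,272.00 − €359,800 = €157,472.00.
DOL = contribution ÷ EBIT = €517,272.00 ÷ €157,472.00 = 3.2849.
So EBIT moves 3.2849 × (+11.9%) = +39.1%.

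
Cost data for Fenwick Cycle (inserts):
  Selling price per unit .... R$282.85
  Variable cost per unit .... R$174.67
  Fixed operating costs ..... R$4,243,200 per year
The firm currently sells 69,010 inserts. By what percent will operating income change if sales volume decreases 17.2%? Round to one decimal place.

Total contribution margin = 69,010 × R$108.18 = R$7,465,501.80.
Subtracting fixed costs: EBIT = R$7,465,501.80 − R$4,243,200 = R$3,222,301.80.
Degree of operating leverage = R$7,465,501.80 / R$3,222,301.80 = 2.3168.
%ΔEBIT = DOL × %ΔSales = 2.3168 × -17.2% = -39.8%.

-39.8%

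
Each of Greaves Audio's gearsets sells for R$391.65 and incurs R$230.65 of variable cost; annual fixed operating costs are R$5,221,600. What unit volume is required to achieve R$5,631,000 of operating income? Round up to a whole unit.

Unit CM = price − variable cost = R$391.65 − R$230.65 = R$161.00.
Need Q such that Q × R$161.00 − R$5,221,600 = R$5,631,000, i.e. Q = R$10,852,600 / R$161.00 = 67,407.45 → 67,408.

67,408 gearsets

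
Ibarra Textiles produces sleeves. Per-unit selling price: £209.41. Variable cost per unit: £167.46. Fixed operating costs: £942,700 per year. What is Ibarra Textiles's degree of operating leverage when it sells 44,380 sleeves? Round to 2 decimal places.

Contribution at this volume is 44,380 × £41.95 = £1,861,741.00.
Subtracting fixed costs: EBIT = £1,861,741.00 − £942,700 = £919,041.00.
DOL = contribution ÷ EBIT = £1,861,741.00 ÷ £919,041.00 = 2.0257.

2.03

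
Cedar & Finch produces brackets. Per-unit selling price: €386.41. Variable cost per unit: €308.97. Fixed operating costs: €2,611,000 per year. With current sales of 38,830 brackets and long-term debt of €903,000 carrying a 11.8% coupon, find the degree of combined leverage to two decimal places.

10.39

Contribution at this volume is 38,830 × €77.44 = €3,006,995.20.
Operating income = contribution − fixed costs = €3,006,995.20 − €2,611,000 = €395,995.20. Interest = €106,554.00, so EBIT − I = €289,441.20.
Degree of total leverage = total CM / (EBIT − interest) = €3,006,995.20 / €289,441.20 = 10.3890.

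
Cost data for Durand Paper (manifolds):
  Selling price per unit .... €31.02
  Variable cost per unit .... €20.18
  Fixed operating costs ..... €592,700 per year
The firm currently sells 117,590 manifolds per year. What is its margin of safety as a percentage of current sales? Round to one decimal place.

Each unit contributes €31.02 − €20.18 = €10.84. Break-even units = €592,700 ÷ €10.84 = 54,677.12; break-even revenue = 54,677.12 × €31.02 = €1,696,084.32.
Current sales = 117,590 × €31.02 = €3,647,641.80.
Margin of safety = (€3,647,641.80 − €1,696,084.32) ÷ €3,647,641.80 = 53.5%.

53.5%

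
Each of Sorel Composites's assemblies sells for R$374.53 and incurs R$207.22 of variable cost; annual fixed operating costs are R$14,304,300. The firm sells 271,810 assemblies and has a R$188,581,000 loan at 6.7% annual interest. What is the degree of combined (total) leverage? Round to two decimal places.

2.45

At 271,810 units, contribution = 271,810 × R$167.31 = R$45,476,531.10.
Subtracting fixed costs: EBIT = R$45,476,531.10 − R$14,304,300 = R$31,172,231.10. Interest = R$12,634,927.00, so EBIT − I = R$18,537,304.10.
Degree of total leverage = total CM / (EBIT − interest) = R$45,476,531.10 / R$18,537,304.10 = 2.4532.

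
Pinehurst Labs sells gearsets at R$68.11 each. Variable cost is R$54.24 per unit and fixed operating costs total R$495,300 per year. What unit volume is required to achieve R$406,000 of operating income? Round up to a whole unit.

Each unit contributes R$68.11 − R$54.24 = R$13.87.
Units = (FC + target) / CM = (R$495,300 + R$406,000) / R$13.87 = 64,981.98, so 64,982 gearsets.

64,982 gearsets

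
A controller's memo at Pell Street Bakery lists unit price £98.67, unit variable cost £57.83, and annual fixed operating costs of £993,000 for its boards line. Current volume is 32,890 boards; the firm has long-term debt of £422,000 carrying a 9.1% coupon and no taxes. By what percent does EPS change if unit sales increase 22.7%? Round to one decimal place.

+97.8%

At 32,890 units, contribution = 32,890 × £40.84 = £1,343,227.60.
Subtracting fixed costs: EBIT = £1,343,227.60 − £993,000 = £350,227.60.
After interest of £38,402.00, pre-tax earnings = £311,825.60.
Degree of combined leverage = contribution ÷ (EBIT − I) = £1,343,227.60 ÷ £311,825.60 = 4.3076.
%ΔEPS = DCL × %ΔSales = 4.3076 × +22.7% = +97.8%.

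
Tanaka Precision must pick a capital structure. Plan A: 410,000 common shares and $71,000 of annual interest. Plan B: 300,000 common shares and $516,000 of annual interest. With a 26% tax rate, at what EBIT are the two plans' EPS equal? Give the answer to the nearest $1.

Set EPS_A = EPS_B: (EBIT − $71,000)(1 − 0.26) ÷ 410,000 = (EBIT − $516,000)(1 − 0.26) ÷ 300,000.
The (1 − t) factor cancels: (EBIT − 71,000) × 300,000 = (EBIT − 516,000) × 410,000.
EBIT × (410,000 − 300,000) = 516,000 × 410,000 − 71,000 × 300,000 = 190,260,000,000, so EBIT = 190,260,000,000 ÷ 110,000 = 1,729,636.36.

$1,729,636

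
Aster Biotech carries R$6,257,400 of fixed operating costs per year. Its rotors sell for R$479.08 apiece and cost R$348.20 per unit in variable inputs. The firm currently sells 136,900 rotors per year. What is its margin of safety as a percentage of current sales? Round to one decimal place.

65.1%

Unit CM = price − variable cost = R$479.08 − R$348.20 = R$130.88. Break-even units = R$6,257,400 ÷ R$130.88 = 47,810.21; break-even revenue = 47,810.21 × R$479.08 = R$22,904,914.36.
Current sales = 136,900 × R$479.08 = R$65,586,052.00.
Margin of safety = (R$65,586,052.00 − R$22,904,914.36) ÷ R$65,586,052.00 = 65.1%.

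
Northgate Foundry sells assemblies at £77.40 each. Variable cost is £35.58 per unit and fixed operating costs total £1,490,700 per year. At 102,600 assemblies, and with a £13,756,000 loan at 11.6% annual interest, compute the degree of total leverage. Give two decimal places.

3.56

Contribution at this volume is 102,600 × £41.82 = £4,290,732.00.
EBIT = £4,290,732.00 − £1,490,700 = £2,800,032.00. Interest = £1,595,696.00.
DOL = £4,290,732.00 ÷ £2,800,032.00 = 1.5324; DFL = £2,800,032.00 ÷ £1,204,336.00 = 2.3250.
Combined leverage = 1.5324 × 2.3250 = 3.5628.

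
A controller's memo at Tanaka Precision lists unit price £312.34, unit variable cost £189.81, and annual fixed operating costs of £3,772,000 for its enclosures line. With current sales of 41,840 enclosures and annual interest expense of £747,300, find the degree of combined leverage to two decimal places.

8.44

Total contribution margin = 41,840 × £122.53 = £5,126,655.20.
Subtracting fixed costs: EBIT = £5,126,655.20 − £3,772,000 = £1,354,655.20. Interest = £747,300.00.
DOL = £5,126,655.20 ÷ £1,354,655.20 = 3.7845; DFL = £1,354,655.20 ÷ £607,355.20 = 2.2304.
Combined leverage = 3.7845 × 2.2304 = 8.4409.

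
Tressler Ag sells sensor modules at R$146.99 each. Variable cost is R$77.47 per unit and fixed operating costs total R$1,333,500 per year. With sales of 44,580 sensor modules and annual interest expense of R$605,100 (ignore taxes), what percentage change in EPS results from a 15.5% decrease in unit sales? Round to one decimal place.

At 44,580 units, contribution = 44,580 × R$69.52 = R$3,099,201.60.
Subtracting fixed costs: EBIT = R$3,099,201.60 − R$1,333,500 = R$1,765,701.60.
After interest of R$605,100.00, pre-tax earnings = R$1,160,601.60.
DCL = total CM / (EBIT − I) = R$3,099,201.60 / R$1,160,601.60 = 2.6703.
%ΔEPS = DCL × %ΔSales = 2.6703 × -15.5% = -41.4%.

-41.4%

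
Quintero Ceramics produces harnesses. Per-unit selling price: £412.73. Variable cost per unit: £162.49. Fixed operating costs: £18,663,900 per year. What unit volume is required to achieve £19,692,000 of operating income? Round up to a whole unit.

153,277 harnesses

Unit CM = price − variable cost = £412.73 − £162.49 = £250.24.
Units = (FC + target) / CM = (£18,663,900 + £19,692,000) / £250.24 = 153,276.45, so 153,277 harnesses.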